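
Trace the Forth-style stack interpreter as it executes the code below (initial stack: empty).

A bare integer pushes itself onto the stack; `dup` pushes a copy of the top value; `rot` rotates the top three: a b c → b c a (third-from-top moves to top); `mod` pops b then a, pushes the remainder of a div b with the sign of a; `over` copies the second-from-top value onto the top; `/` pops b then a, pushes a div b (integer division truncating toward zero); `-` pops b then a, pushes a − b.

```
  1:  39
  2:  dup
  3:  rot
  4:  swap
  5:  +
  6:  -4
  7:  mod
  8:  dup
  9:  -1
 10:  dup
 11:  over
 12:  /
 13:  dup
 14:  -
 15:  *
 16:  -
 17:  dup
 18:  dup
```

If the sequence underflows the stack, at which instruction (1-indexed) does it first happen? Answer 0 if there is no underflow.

3

39  → [39]
dup → [39, 39]
rot  — needs 3 operands, stack has 2 → underflow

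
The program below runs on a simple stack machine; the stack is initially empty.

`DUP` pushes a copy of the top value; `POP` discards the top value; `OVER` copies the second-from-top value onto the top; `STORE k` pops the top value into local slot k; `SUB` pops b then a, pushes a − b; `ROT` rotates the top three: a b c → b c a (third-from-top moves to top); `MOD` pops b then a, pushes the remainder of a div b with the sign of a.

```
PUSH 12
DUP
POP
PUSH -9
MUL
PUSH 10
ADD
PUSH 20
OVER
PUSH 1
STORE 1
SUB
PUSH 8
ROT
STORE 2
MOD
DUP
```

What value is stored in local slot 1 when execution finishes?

1

PUSH 12  12
DUP      12 12
POP      12
PUSH -9  12 -9
MUL      -108
PUSH 10  -108 10
ADD      -98
PUSH 20  -98 20
OVER     -98 20 -98
PUSH 1   -98 20 -98 1
STORE 1  -98 20 -98
SUB      -98 118
PUSH 8   -98 118 8
ROT      118 8 -98
STORE 2  118 8
MOD      6
DUP      6 6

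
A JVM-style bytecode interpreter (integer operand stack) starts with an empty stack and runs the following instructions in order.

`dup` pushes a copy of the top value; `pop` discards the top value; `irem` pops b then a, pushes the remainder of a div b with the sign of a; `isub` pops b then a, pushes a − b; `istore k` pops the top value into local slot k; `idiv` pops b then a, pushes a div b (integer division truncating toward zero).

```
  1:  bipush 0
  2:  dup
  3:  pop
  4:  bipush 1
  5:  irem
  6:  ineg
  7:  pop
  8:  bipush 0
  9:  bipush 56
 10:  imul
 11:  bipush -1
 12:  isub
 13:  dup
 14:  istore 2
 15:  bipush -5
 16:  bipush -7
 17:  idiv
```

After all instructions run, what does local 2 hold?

bipush 0  : 0
dup       : 0 0
pop       : 0
bipush 1  : 0 1
irem      : 0
ineg      : 0
pop       : (empty)
bipush 0  : 0
bipush 56 : 0 56
imul      : 0
bipush -1 : 0 -1
isub      : 1
dup       : 1 1
istore 2  : 1
bipush -5 : 1 -5
bipush -7 : 1 -5 -7
idiv      : 1 0

1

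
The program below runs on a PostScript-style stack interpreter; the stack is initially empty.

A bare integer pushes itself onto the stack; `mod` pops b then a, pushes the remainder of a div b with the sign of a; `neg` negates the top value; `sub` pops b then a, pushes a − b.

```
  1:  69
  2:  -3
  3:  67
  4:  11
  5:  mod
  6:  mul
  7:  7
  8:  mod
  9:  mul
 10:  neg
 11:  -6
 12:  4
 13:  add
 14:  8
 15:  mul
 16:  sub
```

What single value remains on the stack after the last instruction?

69   [69]
-3   [69, -3]
67   [69, -3, 67]
11   [69, -3, 67, 11]
mod  [69, -3, 1]
mul  [69, -3]
7    [69, -3, 7]
mod  [69, -3]
mul  [-207]
neg  [207]
-6   [207, -6]
4    [207, -6, 4]
add  [207, -2]
8    [207, -2, 8]
mul  [207, -16]
sub  [223]

223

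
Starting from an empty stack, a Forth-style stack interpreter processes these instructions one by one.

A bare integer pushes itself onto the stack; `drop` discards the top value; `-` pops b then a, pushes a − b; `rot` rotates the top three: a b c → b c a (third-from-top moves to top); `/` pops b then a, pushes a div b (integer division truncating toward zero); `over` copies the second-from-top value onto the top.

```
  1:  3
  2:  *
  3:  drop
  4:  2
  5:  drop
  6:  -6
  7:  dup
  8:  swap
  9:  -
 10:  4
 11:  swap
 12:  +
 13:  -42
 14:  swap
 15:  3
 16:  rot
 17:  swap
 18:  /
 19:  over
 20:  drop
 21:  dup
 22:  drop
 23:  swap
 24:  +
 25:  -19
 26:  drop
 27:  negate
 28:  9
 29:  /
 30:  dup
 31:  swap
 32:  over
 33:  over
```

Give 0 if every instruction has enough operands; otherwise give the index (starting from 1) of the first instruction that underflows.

2

3  3
*  — needs 2 operands, stack has 1 → underflow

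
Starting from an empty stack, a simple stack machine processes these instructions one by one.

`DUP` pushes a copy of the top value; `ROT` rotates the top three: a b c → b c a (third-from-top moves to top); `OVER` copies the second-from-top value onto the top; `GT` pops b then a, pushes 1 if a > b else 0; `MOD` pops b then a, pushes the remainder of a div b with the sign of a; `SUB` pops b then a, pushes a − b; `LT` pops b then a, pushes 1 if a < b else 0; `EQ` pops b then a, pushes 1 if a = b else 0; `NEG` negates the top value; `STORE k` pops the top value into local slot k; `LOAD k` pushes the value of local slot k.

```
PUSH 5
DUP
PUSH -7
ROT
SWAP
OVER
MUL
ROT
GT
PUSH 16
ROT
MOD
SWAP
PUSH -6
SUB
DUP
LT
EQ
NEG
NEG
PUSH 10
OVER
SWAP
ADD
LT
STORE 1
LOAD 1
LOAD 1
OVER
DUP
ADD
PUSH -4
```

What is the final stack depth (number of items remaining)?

PUSH 5   [5]
DUP      [5, 5]
PUSH -7  [5, 5, -7]
ROT      [5, -7, 5]
SWAP     [5, 5, -7]
OVER     [5, 5, -7, 5]
MUL      [5, 5, -35]
ROT      [5, -35, 5]
GT       [5, 0]
PUSH 16  [5, 0, 16]
ROT      [0, 16, 5]
MOD      [0, 1]
SWAP     [1, 0]
PUSH -6  [1, 0, -6]
SUB      [1, 6]
DUP      [1, 6, 6]
LT       [1, 0]
EQ       [0]
NEG      [0]
NEG      [0]
PUSH 10  [0, 10]
OVER     [0, 10, 0]
SWAP     [0, 0, 10]
ADD      [0, 10]
LT       [1]
STORE 1  []
LOAD 1   [1]
LOAD 1   [1, 1]
OVER     [1, 1, 1]
DUP      [1, 1, 1, 1]
ADD      [1, 1, 2]
PUSH -4  [1, 1, 2, -4]

4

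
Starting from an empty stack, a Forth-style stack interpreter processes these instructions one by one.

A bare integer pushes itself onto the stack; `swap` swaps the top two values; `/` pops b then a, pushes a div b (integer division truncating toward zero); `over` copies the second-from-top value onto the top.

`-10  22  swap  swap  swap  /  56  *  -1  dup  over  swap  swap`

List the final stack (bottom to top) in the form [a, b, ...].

[-112, -1, -1, -1]

-10  -> [-10]
22   -> [-10, 22]
swap -> [22, -10]
swap -> [-10, 22]
swap -> [22, -10]
/    -> [-2]
56   -> [-2, 56]
*    -> [-112]
-1   -> [-112, -1]
dup  -> [-112, -1, -1]
over -> [-112, -1, -1, -1]
swap -> [-112, -1, -1, -1]
swap -> [-112, -1, -1, -1]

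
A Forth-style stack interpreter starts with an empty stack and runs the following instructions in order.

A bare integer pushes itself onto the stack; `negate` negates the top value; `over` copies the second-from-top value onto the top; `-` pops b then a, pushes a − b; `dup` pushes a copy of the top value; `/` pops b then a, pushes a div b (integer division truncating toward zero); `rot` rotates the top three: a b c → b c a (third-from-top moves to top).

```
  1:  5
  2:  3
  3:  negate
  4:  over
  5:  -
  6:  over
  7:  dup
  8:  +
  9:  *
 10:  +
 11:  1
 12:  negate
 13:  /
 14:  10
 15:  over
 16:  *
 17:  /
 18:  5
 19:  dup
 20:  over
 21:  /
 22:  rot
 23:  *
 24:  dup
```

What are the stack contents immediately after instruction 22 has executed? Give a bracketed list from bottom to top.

[5, 1, 0]

5       [5]
3       [5, 3]
negate  [5, -3]
over    [5, -3, 5]
-       [5, -8]
over    [5, -8, 5]
dup     [5, -8, 5, 5]
+       [5, -8, 10]
*       [5, -80]
+       [-75]
1       [-75, 1]
negate  [-75, -1]
/       [75]
10      [75, 10]
over    [75, 10, 75]
*       [75, 750]
/       [0]
5       [0, 5]
dup     [0, 5, 5]
over    [0, 5, 5, 5]
/       [0, 5, 1]
rot     [5, 1, 0]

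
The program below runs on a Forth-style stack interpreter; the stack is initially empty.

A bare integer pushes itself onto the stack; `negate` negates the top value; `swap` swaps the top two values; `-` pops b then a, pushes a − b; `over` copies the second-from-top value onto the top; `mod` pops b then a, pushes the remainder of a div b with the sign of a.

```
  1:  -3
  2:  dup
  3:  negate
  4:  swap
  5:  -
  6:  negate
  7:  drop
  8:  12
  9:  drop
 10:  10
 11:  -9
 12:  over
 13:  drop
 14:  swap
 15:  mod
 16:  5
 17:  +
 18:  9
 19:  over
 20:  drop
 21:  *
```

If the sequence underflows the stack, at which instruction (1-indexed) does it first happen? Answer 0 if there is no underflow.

-3      [-3]
dup     [-3, -3]
negate  [-3, 3]
swap    [3, -3]
-       [6]
negate  [-6]
drop    []
12      [12]
drop    []
10      [10]
-9      [10, -9]
over    [10, -9, 10]
drop    [10, -9]
swap    [-9, 10]
mod     [-9]
5       [-9, 5]
+       [-4]
9       [-4, 9]
over    [-4, 9, -4]
drop    [-4, 9]
*       [-36]

0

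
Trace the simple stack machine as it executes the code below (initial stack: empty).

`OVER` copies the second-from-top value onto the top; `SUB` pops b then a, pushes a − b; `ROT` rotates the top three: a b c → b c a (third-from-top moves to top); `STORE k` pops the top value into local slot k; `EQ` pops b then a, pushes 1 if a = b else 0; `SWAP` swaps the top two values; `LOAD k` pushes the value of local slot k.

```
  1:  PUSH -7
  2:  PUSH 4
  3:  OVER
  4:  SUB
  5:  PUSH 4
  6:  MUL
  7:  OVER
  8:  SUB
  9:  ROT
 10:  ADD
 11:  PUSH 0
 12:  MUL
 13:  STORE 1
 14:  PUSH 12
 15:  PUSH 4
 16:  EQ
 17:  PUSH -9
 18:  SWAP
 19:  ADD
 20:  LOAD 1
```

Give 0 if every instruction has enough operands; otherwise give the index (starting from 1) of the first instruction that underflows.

9

PUSH -7 -> [-7]
PUSH 4  -> [-7, 4]
OVER    -> [-7, 4, -7]
SUB     -> [-7, 11]
PUSH 4  -> [-7, 11, 4]
MUL     -> [-7, 44]
OVER    -> [-7, 44, -7]
SUB     -> [-7, 51]
ROT  — needs 3 operands, stack has 2 → underflow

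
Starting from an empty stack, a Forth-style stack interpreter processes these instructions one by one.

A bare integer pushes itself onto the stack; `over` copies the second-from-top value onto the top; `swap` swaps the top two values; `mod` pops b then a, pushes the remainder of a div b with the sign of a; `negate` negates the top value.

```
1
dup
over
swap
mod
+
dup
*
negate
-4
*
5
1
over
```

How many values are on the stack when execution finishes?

4

1      : [1]
dup    : [1, 1]
over   : [1, 1, 1]
swap   : [1, 1, 1]
mod    : [1, 0]
+      : [1]
dup    : [1, 1]
*      : [1]
negate : [-1]
-4     : [-1, -4]
*      : [4]
5      : [4, 5]
1      : [4, 5, 1]
over   : [4, 5, 1, 5]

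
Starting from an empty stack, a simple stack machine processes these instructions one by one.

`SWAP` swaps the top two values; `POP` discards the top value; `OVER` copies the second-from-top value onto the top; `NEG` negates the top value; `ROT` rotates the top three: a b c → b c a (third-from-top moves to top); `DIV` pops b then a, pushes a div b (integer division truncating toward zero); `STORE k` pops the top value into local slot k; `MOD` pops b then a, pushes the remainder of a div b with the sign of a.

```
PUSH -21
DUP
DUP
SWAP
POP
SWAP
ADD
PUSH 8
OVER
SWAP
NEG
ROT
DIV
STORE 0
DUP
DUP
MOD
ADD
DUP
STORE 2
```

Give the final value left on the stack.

PUSH -21 -> [-21]
DUP      -> [-21, -21]
DUP      -> [-21, -21, -21]
SWAP     -> [-21, -21, -21]
POP      -> [-21, -21]
SWAP     -> [-21, -21]
ADD      -> [-42]
PUSH 8   -> [-42, 8]
OVER     -> [-42, 8, -42]
SWAP     -> [-42, -42, 8]
NEG      -> [-42, -42, -8]
ROT      -> [-42, -8, -42]
DIV      -> [-42, 0]
STORE 0  -> [-42]
DUP      -> [-42, -42]
DUP      -> [-42, -42, -42]
MOD      -> [-42, 0]
ADD      -> [-42]
DUP      -> [-42, -42]
STORE 2  -> [-42]

-42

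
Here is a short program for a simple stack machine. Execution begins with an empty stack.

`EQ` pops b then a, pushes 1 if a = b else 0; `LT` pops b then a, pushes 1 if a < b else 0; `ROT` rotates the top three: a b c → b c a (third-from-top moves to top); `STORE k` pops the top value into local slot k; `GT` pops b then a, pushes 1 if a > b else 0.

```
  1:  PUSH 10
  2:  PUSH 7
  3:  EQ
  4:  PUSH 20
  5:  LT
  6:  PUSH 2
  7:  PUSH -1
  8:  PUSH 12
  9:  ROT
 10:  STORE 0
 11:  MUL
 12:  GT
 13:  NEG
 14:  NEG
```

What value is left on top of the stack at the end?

PUSH 10  [10]
PUSH 7   [10, 7]
EQ       [0]
PUSH 20  [0, 20]
LT       [1]
PUSH 2   [1, 2]
PUSH -1  [1, 2, -1]
PUSH 12  [1, 2, -1, 12]
ROT      [1, -1, 12, 2]
STORE 0  [1, -1, 12]
MUL      [1, -12]
GT       [1]
NEG      [-1]
NEG      [1]

1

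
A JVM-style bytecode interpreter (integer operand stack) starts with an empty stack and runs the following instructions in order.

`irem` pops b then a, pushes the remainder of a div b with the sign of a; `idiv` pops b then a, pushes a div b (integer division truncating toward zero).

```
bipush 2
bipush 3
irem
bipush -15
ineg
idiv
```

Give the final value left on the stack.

bipush 2   → [2]
bipush 3   → [2, 3]
irem       → [2]
bipush -15 → [2, -15]
ineg       → [2, 15]
idiv       → [0]

0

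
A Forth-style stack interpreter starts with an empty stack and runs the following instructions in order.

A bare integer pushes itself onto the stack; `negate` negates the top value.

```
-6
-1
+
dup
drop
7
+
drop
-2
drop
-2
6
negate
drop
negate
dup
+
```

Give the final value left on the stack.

4

-6     : [-6]
-1     : [-6, -1]
+      : [-7]
dup    : [-7, -7]
drop   : [-7]
7      : [-7, 7]
+      : [0]
drop   : []
-2     : [-2]
drop   : []
-2     : [-2]
6      : [-2, 6]
negate : [-2, -6]
drop   : [-2]
negate : [2]
dup    : [2, 2]
+      : [4]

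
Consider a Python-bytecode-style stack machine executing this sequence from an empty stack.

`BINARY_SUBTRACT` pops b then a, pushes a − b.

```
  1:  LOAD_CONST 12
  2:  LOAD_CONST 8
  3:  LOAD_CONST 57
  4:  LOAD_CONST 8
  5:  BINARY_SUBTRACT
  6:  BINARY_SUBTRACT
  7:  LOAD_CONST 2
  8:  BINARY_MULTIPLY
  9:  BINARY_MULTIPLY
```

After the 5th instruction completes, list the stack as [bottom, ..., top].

LOAD_CONST 12    12
LOAD_CONST 8     12 8
LOAD_CONST 57    12 8 57
LOAD_CONST 8     12 8 57 8
BINARY_SUBTRACT  12 8 49

[12, 8, 49]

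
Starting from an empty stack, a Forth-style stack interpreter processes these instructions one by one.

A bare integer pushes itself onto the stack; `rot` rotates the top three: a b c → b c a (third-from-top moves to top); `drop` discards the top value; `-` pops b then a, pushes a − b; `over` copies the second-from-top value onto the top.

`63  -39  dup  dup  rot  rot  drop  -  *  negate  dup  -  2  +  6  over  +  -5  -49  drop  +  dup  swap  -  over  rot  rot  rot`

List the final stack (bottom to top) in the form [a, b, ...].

63     → [63]
-39    → [63, -39]
dup    → [63, -39, -39]
dup    → [63, -39, -39, -39]
rot    → [63, -39, -39, -39]
rot    → [63, -39, -39, -39]
drop   → [63, -39, -39]
-      → [63, 0]
*      → [0]
negate → [0]
dup    → [0, 0]
-      → [0]
2      → [0, 2]
+      → [2]
6      → [2, 6]
over   → [2, 6, 2]
+      → [2, 8]
-5     → [2, 8, -5]
-49    → [2, 8, -5, -49]
drop   → [2, 8, -5]
+      → [2, 3]
dup    → [2, 3, 3]
swap   → [2, 3, 3]
-      → [2, 0]
over   → [2, 0, 2]
rot    → [0, 2, 2]
rot    → [2, 2, 0]
rot    → [2, 0, 2]

[2, 0, 2]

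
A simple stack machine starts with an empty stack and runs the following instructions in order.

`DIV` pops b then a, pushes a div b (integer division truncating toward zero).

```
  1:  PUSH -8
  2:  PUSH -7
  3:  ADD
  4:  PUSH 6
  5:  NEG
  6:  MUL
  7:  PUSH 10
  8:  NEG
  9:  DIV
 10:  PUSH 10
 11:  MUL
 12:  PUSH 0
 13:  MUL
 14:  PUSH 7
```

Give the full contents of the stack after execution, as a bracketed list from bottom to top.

PUSH -8 → -8
PUSH -7 → -8 -7
ADD     → -15
PUSH 6  → -15 6
NEG     → -15 -6
MUL     → 90
PUSH 10 → 90 10
NEG     → 90 -10
DIV     → -9
PUSH 10 → -9 10
MUL     → -90
PUSH 0  → -90 0
MUL     → 0
PUSH 7  → 0 7

[0, 7]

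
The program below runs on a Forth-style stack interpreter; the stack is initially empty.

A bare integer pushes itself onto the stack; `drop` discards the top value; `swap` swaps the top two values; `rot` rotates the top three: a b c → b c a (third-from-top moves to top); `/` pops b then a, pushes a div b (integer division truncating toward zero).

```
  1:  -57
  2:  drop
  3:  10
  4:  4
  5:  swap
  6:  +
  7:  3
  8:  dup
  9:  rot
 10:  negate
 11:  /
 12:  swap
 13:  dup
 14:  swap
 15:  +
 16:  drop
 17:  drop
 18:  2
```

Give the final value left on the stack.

-57    → [-57]
drop   → []
10     → [10]
4      → [10, 4]
swap   → [4, 10]
+      → [14]
3      → [14, 3]
dup    → [14, 3, 3]
rot    → [3, 3, 14]
negate → [3, 3, -14]
/      → [3, 0]
swap   → [0, 3]
dup    → [0, 3, 3]
swap   → [0, 3, 3]
+      → [0, 6]
drop   → [0]
drop   → []
2      → [2]

2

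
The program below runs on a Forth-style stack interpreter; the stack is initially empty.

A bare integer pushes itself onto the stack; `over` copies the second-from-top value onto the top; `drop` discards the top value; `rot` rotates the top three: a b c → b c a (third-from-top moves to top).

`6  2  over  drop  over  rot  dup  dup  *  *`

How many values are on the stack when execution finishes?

6    → [6]
2    → [6, 2]
over → [6, 2, 6]
drop → [6, 2]
over → [6, 2, 6]
rot  → [2, 6, 6]
dup  → [2, 6, 6, 6]
dup  → [2, 6, 6, 6, 6]
*    → [2, 6, 6, 36]
*    → [2, 6, 216]

3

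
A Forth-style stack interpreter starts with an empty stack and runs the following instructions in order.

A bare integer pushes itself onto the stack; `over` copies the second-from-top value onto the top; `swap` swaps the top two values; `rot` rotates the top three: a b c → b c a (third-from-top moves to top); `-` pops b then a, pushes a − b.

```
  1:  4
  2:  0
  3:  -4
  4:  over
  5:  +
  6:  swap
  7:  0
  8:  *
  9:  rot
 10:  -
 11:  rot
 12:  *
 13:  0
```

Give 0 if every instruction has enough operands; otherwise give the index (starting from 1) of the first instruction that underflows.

4    → 4
0    → 4 0
-4   → 4 0 -4
over → 4 0 -4 0
+    → 4 0 -4
swap → 4 -4 0
0    → 4 -4 0 0
*    → 4 -4 0
rot  → -4 0 4
-    → -4 -4
rot  — needs 3 operands, stack has 2 → underflow

11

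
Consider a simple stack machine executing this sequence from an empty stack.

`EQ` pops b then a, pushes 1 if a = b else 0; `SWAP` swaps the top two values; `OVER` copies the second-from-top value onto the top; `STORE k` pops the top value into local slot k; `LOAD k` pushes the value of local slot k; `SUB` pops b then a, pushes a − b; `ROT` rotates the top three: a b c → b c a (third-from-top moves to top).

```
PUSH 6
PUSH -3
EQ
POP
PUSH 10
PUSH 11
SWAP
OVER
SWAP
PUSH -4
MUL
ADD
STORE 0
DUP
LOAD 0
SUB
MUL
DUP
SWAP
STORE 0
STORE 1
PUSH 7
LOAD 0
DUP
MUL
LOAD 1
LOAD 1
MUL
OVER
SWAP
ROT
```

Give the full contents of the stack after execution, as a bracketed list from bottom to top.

[7, 193600, 193600, 193600]

PUSH 6  → 6
PUSH -3 → 6 -3
EQ      → 0
POP     → (empty)
PUSH 10 → 10
PUSH 11 → 10 11
SWAP    → 11 10
OVER    → 11 10 11
SWAP    → 11 11 10
PUSH -4 → 11 11 10 -4
MUL     → 11 11 -40
ADD     → 11 -29
STORE 0 → 11
DUP     → 11 11
LOAD 0  → 11 11 -29
SUB     → 11 40
MUL     → 440
DUP     → 440 440
SWAP    → 440 440
STORE 0 → 440
STORE 1 → (empty)
PUSH 7  → 7
LOAD 0  → 7 440
DUP     → 7 440 440
MUL     → 7 193600
LOAD 1  → 7 193600 440
LOAD 1  → 7 193600 440 440
MUL     → 7 193600 193600
OVER    → 7 193600 193600 193600
SWAP    → 7 193600 193600 193600
ROT     → 7 193600 193600 193600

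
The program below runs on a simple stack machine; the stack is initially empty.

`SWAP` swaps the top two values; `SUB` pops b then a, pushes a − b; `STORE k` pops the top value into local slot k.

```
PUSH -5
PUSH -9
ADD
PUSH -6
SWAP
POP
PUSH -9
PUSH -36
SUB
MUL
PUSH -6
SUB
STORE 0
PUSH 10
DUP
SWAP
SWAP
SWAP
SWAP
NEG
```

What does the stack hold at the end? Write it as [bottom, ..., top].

PUSH -5  : -5
PUSH -9  : -5 -9
ADD      : -14
PUSH -6  : -14 -6
SWAP     : -6 -14
POP      : -6
PUSH -9  : -6 -9
PUSH -36 : -6 -9 -36
SUB      : -6 27
MUL      : -162
PUSH -6  : -162 -6
SUB      : -156
STORE 0  : (empty)
PUSH 10  : 10
DUP      : 10 10
SWAP     : 10 10
SWAP     : 10 10
SWAP     : 10 10
SWAP     : 10 10
NEG      : 10 -10

[10, -10]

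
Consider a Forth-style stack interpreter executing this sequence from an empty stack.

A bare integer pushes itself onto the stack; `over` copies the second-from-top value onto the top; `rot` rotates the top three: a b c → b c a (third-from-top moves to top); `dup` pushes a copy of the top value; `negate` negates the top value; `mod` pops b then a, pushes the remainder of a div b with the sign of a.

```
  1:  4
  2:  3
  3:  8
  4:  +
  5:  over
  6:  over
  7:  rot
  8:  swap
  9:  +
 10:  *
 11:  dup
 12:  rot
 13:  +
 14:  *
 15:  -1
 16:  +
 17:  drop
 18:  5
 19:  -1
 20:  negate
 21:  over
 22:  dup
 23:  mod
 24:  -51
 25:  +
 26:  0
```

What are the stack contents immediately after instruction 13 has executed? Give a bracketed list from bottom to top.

4     [4]
3     [4, 3]
8     [4, 3, 8]
+     [4, 11]
over  [4, 11, 4]
over  [4, 11, 4, 11]
rot   [4, 4, 11, 11]
swap  [4, 4, 11, 11]
+     [4, 4, 22]
*     [4, 88]
dup   [4, 88, 88]
rot   [88, 88, 4]
+     [88, 92]

[88, 92]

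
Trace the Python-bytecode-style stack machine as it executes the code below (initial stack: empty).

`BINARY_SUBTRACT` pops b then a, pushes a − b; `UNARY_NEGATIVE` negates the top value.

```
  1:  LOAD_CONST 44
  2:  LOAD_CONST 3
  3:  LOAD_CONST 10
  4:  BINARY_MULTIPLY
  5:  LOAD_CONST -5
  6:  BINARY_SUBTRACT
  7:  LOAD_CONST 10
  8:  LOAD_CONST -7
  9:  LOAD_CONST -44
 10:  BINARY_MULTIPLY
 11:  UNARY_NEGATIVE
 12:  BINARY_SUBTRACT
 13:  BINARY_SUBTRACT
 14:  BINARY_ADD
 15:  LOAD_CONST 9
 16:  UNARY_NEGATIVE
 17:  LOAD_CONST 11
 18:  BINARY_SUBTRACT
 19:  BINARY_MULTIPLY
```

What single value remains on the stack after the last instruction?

LOAD_CONST 44   : [44]
LOAD_CONST 3    : [44, 3]
LOAD_CONST 10   : [44, 3, 10]
BINARY_MULTIPLY : [44, 30]
LOAD_CONST -5   : [44, 30, -5]
BINARY_SUBTRACT : [44, 35]
LOAD_CONST 10   : [44, 35, 10]
LOAD_CONST -7   : [44, 35, 10, -7]
LOAD_CONST -44  : [44, 35, 10, -7, -44]
BINARY_MULTIPLY : [44, 35, 10, 308]
UNARY_NEGATIVE  : [44, 35, 10, -308]
BINARY_SUBTRACT : [44, 35, 318]
BINARY_SUBTRACT : [44, -283]
BINARY_ADD      : [-239]
LOAD_CONST 9    : [-239, 9]
UNARY_NEGATIVE  : [-239, -9]
LOAD_CONST 11   : [-239, -9, 11]
BINARY_SUBTRACT : [-239, -20]
BINARY_MULTIPLY : [4780]

4780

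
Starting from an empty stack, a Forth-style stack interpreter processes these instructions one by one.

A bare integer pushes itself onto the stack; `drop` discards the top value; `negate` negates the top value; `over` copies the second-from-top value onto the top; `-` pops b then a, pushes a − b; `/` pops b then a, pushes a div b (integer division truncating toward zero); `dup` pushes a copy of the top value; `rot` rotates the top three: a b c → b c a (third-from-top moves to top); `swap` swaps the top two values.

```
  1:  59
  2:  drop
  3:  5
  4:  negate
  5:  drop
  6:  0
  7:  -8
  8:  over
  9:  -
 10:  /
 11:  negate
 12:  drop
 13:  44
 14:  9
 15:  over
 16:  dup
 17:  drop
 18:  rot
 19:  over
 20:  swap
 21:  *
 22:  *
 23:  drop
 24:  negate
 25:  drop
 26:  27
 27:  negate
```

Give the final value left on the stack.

59     -> 59
drop   -> (empty)
5      -> 5
negate -> -5
drop   -> (empty)
0      -> 0
-8     -> 0 -8
over   -> 0 -8 0
-      -> 0 -8
/      -> 0
negate -> 0
drop   -> (empty)
44     -> 44
9      -> 44 9
over   -> 44 9 44
dup    -> 44 9 44 44
drop   -> 44 9 44
rot    -> 9 44 44
over   -> 9 44 44 44
swap   -> 9 44 44 44
*      -> 9 44 1936
*      -> 9 85184
drop   -> 9
negate -> -9
drop   -> (empty)
27     -> 27
negate -> -27

-27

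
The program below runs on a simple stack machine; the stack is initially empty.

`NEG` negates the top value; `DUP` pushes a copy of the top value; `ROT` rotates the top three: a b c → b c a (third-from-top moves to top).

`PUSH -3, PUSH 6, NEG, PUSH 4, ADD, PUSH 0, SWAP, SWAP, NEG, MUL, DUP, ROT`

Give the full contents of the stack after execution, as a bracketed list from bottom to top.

[0, 0, -3]

PUSH -3 : -3
PUSH 6  : -3 6
NEG     : -3 -6
PUSH 4  : -3 -6 4
ADD     : -3 -2
PUSH 0  : -3 -2 0
SWAP    : -3 0 -2
SWAP    : -3 -2 0
NEG     : -3 -2 0
MUL     : -3 0
DUP     : -3 0 0
ROT     : 0 0 -3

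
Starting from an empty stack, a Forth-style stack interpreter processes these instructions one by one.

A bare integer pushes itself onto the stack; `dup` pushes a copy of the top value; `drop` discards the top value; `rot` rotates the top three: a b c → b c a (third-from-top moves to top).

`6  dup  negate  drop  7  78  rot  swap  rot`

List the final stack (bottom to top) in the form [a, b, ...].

6      → 6
dup    → 6 6
negate → 6 -6
drop   → 6
7      → 6 7
78     → 6 7 78
rot    → 7 78 6
swap   → 7 6 78
rot    → 6 78 7

[6, 78, 7]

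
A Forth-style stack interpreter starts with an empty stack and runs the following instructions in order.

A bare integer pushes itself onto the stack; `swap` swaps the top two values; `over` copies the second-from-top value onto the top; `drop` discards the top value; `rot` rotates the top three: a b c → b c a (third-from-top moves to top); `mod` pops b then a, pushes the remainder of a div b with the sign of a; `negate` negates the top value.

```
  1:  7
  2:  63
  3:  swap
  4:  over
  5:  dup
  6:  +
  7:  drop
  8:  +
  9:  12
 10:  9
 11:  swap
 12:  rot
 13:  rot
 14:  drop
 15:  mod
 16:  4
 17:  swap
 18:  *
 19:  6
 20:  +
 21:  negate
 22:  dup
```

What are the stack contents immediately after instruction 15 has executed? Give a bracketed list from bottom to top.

7    -> [7]
63   -> [7, 63]
swap -> [63, 7]
over -> [63, 7, 63]
dup  -> [63, 7, 63, 63]
+    -> [63, 7, 126]
drop -> [63, 7]
+    -> [70]
12   -> [70, 12]
9    -> [70, 12, 9]
swap -> [70, 9, 12]
rot  -> [9, 12, 70]
rot  -> [12, 70, 9]
drop -> [12, 70]
mod  -> [12]

[12]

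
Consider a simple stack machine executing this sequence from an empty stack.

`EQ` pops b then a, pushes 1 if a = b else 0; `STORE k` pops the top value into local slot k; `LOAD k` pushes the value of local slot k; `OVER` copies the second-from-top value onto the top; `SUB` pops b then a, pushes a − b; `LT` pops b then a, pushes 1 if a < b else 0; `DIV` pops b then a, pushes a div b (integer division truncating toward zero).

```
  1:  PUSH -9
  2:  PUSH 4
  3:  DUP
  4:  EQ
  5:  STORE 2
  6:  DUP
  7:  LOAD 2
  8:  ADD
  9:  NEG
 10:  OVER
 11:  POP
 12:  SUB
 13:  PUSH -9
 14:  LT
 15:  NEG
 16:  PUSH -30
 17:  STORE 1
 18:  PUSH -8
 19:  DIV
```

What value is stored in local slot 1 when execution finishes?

PUSH -9  : -9
PUSH 4   : -9 4
DUP      : -9 4 4
EQ       : -9 1
STORE 2  : -9
DUP      : -9 -9
LOAD 2   : -9 -9 1
ADD      : -9 -8
NEG      : -9 8
OVER     : -9 8 -9
POP      : -9 8
SUB      : -17
PUSH -9  : -17 -9
LT       : 1
NEG      : -1
PUSH -30 : -1 -30
STORE 1  : -1
PUSH -8  : -1 -8
DIV      : 0

-30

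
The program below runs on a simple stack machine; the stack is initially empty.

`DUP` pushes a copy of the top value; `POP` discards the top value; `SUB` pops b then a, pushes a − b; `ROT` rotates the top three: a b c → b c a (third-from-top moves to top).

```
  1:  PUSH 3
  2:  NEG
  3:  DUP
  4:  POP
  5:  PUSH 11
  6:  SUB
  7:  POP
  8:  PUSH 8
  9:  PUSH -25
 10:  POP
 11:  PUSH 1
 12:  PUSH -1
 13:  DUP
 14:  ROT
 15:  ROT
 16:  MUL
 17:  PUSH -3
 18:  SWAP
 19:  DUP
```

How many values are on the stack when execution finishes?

5

PUSH 3   → [3]
NEG      → [-3]
DUP      → [-3, -3]
POP      → [-3]
PUSH 11  → [-3, 11]
SUB      → [-14]
POP      → []
PUSH 8   → [8]
PUSH -25 → [8, -25]
POP      → [8]
PUSH 1   → [8, 1]
PUSH -1  → [8, 1, -1]
DUP      → [8, 1, -1, -1]
ROT      → [8, -1, -1, 1]
ROT      → [8, -1, 1, -1]
MUL      → [8, -1, -1]
PUSH -3  → [8, -1, -1, -3]
SWAP     → [8, -1, -3, -1]
DUP      → [8, -1, -3, -1, -1]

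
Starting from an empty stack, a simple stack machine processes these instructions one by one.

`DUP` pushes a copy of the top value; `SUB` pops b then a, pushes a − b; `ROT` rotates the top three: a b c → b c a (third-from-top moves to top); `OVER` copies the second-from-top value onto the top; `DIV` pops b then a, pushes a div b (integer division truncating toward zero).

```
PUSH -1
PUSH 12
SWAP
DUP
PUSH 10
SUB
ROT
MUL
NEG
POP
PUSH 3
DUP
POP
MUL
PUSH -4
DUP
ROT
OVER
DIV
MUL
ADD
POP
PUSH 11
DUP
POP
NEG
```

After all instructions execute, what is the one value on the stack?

PUSH -1 -> [-1]
PUSH 12 -> [-1, 12]
SWAP    -> [12, -1]
DUP     -> [12, -1, -1]
PUSH 10 -> [12, -1, -1, 10]
SUB     -> [12, -1, -11]
ROT     -> [-1, -11, 12]
MUL     -> [-1, -132]
NEG     -> [-1, 132]
POP     -> [-1]
PUSH 3  -> [-1, 3]
DUP     -> [-1, 3, 3]
POP     -> [-1, 3]
MUL     -> [-3]
PUSH -4 -> [-3, -4]
DUP     -> [-3, -4, -4]
ROT     -> [-4, -4, -3]
OVER    -> [-4, -4, -3, -4]
DIV     -> [-4, -4, 0]
MUL     -> [-4, 0]
ADD     -> [-4]
POP     -> []
PUSH 11 -> [11]
DUP     -> [11, 11]
POP     -> [11]
NEG     -> [-11]

-11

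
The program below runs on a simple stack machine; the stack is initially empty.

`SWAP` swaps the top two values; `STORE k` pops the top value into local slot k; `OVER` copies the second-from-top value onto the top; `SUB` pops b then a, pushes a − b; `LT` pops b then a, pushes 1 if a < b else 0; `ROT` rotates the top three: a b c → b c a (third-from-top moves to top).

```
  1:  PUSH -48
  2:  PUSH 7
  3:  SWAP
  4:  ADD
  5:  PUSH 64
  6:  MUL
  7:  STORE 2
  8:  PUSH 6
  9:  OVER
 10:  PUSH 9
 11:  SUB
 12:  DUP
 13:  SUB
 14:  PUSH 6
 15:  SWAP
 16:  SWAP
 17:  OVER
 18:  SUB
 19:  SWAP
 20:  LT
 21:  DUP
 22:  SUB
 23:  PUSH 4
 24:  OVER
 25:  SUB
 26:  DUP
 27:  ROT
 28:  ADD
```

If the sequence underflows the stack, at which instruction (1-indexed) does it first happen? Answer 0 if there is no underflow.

PUSH -48 -> -48
PUSH 7   -> -48 7
SWAP     -> 7 -48
ADD      -> -41
PUSH 64  -> -41 64
MUL      -> -2624
STORE 2  -> (empty)
PUSH 6   -> 6
OVER  — needs 2 operands, stack has 1 → underflow

9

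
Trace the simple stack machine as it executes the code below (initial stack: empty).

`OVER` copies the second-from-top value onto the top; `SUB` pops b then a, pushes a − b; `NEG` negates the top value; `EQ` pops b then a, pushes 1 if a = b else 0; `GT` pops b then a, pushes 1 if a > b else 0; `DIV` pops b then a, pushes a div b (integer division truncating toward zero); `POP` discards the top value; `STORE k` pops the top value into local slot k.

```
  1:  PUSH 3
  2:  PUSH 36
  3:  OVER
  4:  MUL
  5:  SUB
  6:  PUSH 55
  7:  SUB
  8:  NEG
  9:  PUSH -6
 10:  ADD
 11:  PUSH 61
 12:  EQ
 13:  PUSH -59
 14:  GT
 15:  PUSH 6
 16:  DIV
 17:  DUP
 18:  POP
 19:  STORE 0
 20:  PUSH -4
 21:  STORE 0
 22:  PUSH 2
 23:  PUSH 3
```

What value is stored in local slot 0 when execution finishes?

PUSH 3   → 3
PUSH 36  → 3 36
OVER     → 3 36 3
MUL      → 3 108
SUB      → -105
PUSH 55  → -105 55
SUB      → -160
NEG      → 160
PUSH -6  → 160 -6
ADD      → 154
PUSH 61  → 154 61
EQ       → 0
PUSH -59 → 0 -59
GT       → 1
PUSH 6   → 1 6
DIV      → 0
DUP      → 0 0
POP      → 0
STORE 0  → (empty)
PUSH -4  → -4
STORE 0  → (empty)
PUSH 2   → 2
PUSH 3   → 2 3

-4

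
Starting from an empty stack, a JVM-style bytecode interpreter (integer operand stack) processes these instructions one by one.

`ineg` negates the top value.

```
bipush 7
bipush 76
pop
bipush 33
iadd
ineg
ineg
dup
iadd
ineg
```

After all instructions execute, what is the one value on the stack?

-80

bipush 7  : [7]
bipush 76 : [7, 76]
pop       : [7]
bipush 33 : [7, 33]
iadd      : [40]
ineg      : [-40]
ineg      : [40]
dup       : [40, 40]
iadd      : [80]
ineg      : [-80]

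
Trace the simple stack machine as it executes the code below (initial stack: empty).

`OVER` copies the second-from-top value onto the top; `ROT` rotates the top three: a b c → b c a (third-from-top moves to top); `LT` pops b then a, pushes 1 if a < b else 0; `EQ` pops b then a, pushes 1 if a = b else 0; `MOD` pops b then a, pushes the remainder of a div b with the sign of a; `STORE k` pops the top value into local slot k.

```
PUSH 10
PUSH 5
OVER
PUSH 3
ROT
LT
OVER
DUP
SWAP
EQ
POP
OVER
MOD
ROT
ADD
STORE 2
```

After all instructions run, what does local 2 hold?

11

PUSH 10 : 10
PUSH 5  : 10 5
OVER    : 10 5 10
PUSH 3  : 10 5 10 3
ROT     : 10 10 3 5
LT      : 10 10 1
OVER    : 10 10 1 10
DUP     : 10 10 1 10 10
SWAP    : 10 10 1 10 10
EQ      : 10 10 1 1
POP     : 10 10 1
OVER    : 10 10 1 10
MOD     : 10 10 1
ROT     : 10 1 10
ADD     : 10 11
STORE 2 : 10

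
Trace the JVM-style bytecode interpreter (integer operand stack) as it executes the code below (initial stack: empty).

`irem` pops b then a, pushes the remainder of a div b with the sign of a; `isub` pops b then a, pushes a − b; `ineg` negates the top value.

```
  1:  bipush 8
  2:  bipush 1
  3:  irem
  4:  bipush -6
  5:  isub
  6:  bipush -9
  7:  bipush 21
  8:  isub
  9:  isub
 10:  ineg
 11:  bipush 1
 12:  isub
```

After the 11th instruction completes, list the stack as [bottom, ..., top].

[-36, 1]

bipush 8   [8]
bipush 1   [8, 1]
irem       [0]
bipush -6  [0, -6]
isub       [6]
bipush -9  [6, -9]
bipush 21  [6, -9, 21]
isub       [6, -30]
isub       [36]
ineg       [-36]
bipush 1   [-36, 1]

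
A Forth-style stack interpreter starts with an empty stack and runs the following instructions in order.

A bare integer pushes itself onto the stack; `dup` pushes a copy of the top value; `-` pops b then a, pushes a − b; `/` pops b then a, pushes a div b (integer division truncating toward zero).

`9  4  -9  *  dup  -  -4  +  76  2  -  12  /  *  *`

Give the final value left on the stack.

-216

9    9
4    9 4
-9   9 4 -9
*    9 -36
dup  9 -36 -36
-    9 0
-4   9 0 -4
+    9 -4
76   9 -4 76
2    9 -4 76 2
-    9 -4 74
12   9 -4 74 12
/    9 -4 6
*    9 -24
*    -216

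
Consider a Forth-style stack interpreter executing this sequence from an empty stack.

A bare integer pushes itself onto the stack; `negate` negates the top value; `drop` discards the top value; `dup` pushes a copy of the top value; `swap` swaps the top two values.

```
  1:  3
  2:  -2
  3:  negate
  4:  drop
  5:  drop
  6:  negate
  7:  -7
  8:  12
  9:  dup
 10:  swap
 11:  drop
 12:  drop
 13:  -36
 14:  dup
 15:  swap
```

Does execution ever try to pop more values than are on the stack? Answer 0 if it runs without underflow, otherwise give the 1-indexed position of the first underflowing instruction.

3       [3]
-2      [3, -2]
negate  [3, 2]
drop    [3]
drop    []
negate  — needs 1 operand, stack has 0 → underflow

6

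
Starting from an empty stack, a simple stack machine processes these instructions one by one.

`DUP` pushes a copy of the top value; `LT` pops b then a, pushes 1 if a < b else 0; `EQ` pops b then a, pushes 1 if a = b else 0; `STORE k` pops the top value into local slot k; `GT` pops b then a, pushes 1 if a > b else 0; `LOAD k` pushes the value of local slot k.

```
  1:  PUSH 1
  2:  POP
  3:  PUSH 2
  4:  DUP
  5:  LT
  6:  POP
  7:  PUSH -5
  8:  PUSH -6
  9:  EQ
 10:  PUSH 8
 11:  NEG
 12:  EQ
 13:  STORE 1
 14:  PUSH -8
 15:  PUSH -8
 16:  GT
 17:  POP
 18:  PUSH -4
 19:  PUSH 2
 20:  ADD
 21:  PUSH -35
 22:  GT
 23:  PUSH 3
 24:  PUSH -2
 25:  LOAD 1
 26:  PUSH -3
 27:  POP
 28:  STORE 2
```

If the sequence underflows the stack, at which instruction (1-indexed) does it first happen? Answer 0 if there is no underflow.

PUSH 1   : 1
POP      : (empty)
PUSH 2   : 2
DUP      : 2 2
LT       : 0
POP      : (empty)
PUSH -5  : -5
PUSH -6  : -5 -6
EQ       : 0
PUSH 8   : 0 8
NEG      : 0 -8
EQ       : 0
STORE 1  : (empty)
PUSH -8  : -8
PUSH -8  : -8 -8
GT       : 0
POP      : (empty)
PUSH -4  : -4
PUSH 2   : -4 2
ADD      : -2
PUSH -35 : -2 -35
GT       : 1
PUSH 3   : 1 3
PUSH -2  : 1 3 -2
LOAD 1   : 1 3 -2 0
PUSH -3  : 1 3 -2 0 -3
POP      : 1 3 -2 0
STORE 2  : 1 3 -2

0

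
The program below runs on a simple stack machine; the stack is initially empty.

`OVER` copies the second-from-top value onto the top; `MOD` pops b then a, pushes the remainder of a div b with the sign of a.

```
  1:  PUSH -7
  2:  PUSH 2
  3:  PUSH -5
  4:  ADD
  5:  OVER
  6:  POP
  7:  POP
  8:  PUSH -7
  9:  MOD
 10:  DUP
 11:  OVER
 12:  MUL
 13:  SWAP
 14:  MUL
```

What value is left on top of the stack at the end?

PUSH -7  [-7]
PUSH 2   [-7, 2]
PUSH -5  [-7, 2, -5]
ADD      [-7, -3]
OVER     [-7, -3, -7]
POP      [-7, -3]
POP      [-7]
PUSH -7  [-7, -7]
MOD      [0]
DUP      [0, 0]
OVER     [0, 0, 0]
MUL      [0, 0]
SWAP     [0, 0]
MUL      [0]

0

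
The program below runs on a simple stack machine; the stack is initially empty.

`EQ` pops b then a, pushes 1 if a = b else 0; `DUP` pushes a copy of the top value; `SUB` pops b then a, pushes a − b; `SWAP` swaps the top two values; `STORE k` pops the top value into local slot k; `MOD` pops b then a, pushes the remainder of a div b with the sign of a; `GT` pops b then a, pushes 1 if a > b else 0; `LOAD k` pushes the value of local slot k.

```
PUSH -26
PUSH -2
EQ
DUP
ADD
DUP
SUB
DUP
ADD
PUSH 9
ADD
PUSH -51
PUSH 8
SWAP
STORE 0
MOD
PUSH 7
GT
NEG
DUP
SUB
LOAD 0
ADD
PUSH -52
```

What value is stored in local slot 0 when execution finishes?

PUSH -26 → -26
PUSH -2  → -26 -2
EQ       → 0
DUP      → 0 0
ADD      → 0
DUP      → 0 0
SUB      → 0
DUP      → 0 0
ADD      → 0
PUSH 9   → 0 9
ADD      → 9
PUSH -51 → 9 -51
PUSH 8   → 9 -51 8
SWAP     → 9 8 -51
STORE 0  → 9 8
MOD      → 1
PUSH 7   → 1 7
GT       → 0
NEG      → 0
DUP      → 0 0
SUB      → 0
LOAD 0   → 0 -51
ADD      → -51
PUSH -52 → -51 -52

-51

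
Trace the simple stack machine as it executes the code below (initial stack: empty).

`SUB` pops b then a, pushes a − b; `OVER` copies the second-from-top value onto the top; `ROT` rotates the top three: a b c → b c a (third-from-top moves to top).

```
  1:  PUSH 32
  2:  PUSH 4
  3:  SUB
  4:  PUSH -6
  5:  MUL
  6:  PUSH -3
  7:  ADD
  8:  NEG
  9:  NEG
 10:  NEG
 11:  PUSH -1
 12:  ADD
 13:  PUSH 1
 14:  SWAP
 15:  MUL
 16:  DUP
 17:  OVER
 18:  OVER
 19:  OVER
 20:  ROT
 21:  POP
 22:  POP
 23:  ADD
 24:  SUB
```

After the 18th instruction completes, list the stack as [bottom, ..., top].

[170, 170, 170, 170]

PUSH 32 : 32
PUSH 4  : 32 4
SUB     : 28
PUSH -6 : 28 -6
MUL     : -168
PUSH -3 : -168 -3
ADD     : -171
NEG     : 171
NEG     : -171
NEG     : 171
PUSH -1 : 171 -1
ADD     : 170
PUSH 1  : 170 1
SWAP    : 1 170
MUL     : 170
DUP     : 170 170
OVER    : 170 170 170
OVER    : 170 170 170 170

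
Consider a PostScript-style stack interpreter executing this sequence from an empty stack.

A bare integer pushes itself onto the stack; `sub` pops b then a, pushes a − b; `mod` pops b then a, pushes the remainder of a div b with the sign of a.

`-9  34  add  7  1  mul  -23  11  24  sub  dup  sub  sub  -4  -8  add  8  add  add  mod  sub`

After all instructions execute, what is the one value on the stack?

18

-9  -> [-9]
34  -> [-9, 34]
add -> [25]
7   -> [25, 7]
1   -> [25, 7, 1]
mul -> [25, 7]
-23 -> [25, 7, -23]
11  -> [25, 7, -23, 11]
24  -> [25, 7, -23, 11, 24]
sub -> [25, 7, -23, -13]
dup -> [25, 7, -23, -13, -13]
sub -> [25, 7, -23, 0]
sub -> [25, 7, -23]
-4  -> [25, 7, -23, -4]
-8  -> [25, 7, -23, -4, -8]
add -> [25, 7, -23, -12]
8   -> [25, 7, -23, -12, 8]
add -> [25, 7, -23, -4]
add -> [25, 7, -27]
mod -> [25, 7]
sub -> [18]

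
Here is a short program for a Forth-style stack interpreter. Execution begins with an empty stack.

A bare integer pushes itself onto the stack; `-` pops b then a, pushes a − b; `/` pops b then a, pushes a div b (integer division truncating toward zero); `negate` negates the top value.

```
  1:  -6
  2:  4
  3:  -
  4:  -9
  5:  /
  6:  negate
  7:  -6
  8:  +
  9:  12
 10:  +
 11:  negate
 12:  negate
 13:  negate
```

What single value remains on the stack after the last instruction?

-6     → -6
4      → -6 4
-      → -10
-9     → -10 -9
/      → 1
negate → -1
-6     → -1 -6
+      → -7
12     → -7 12
+      → 5
negate → -5
negate → 5
negate → -5

-5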